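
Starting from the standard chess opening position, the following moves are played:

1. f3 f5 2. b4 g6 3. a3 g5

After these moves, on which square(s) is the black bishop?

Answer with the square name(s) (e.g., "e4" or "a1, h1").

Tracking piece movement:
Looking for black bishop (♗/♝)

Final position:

  a b c d e f g h
  ─────────────────
8│♜ ♞ ♝ ♛ ♚ ♝ ♞ ♜│8
7│♟ ♟ ♟ ♟ ♟ · · ♟│7
6│· · · · · · · ·│6
5│· · · · · ♟ ♟ ·│5
4│· ♙ · · · · · ·│4
3│♙ · · · · ♙ · ·│3
2│· · ♙ ♙ ♙ · ♙ ♙│2
1│♖ ♘ ♗ ♕ ♔ ♗ ♘ ♖│1
  ─────────────────
  a b c d e f g h


c8, f8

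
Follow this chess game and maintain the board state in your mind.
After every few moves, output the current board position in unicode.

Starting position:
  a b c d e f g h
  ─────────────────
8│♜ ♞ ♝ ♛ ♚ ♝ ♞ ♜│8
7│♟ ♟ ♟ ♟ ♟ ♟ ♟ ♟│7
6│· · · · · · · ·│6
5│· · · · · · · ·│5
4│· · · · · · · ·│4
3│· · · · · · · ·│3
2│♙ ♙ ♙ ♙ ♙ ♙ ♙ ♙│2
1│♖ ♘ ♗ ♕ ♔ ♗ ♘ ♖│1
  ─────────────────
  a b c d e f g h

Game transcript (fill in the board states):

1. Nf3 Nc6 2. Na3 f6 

  a b c d e f g h
  ─────────────────
8│♜ · ♝ ♛ ♚ ♝ ♞ ♜│8
7│♟ ♟ ♟ ♟ ♟ · ♟ ♟│7
6│· · ♞ · · ♟ · ·│6
5│· · · · · · · ·│5
4│· · · · · · · ·│4
3│♘ · · · · ♘ · ·│3
2│♙ ♙ ♙ ♙ ♙ ♙ ♙ ♙│2
1│♖ · ♗ ♕ ♔ ♗ · ♖│1
  ─────────────────
  a b c d e f g h

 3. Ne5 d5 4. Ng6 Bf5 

  a b c d e f g h
  ─────────────────
8│♜ · · ♛ ♚ ♝ ♞ ♜│8
7│♟ ♟ ♟ · ♟ · ♟ ♟│7
6│· · ♞ · · ♟ ♘ ·│6
5│· · · ♟ · ♝ · ·│5
4│· · · · · · · ·│4
3│♘ · · · · · · ·│3
2│♙ ♙ ♙ ♙ ♙ ♙ ♙ ♙│2
1│♖ · ♗ ♕ ♔ ♗ · ♖│1
  ─────────────────
  a b c d e f g h

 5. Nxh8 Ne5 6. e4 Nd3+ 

  a b c d e f g h
  ─────────────────
8│♜ · · ♛ ♚ ♝ ♞ ♘│8
7│♟ ♟ ♟ · ♟ · ♟ ♟│7
6│· · · · · ♟ · ·│6
5│· · · ♟ · ♝ · ·│5
4│· · · · ♙ · · ·│4
3│♘ · · ♞ · · · ·│3
2│♙ ♙ ♙ ♙ · ♙ ♙ ♙│2
1│♖ · ♗ ♕ ♔ ♗ · ♖│1
  ─────────────────
  a b c d e f g h

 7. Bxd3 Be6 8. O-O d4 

  a b c d e f g h
  ─────────────────
8│♜ · · ♛ ♚ ♝ ♞ ♘│8
7│♟ ♟ ♟ · ♟ · ♟ ♟│7
6│· · · · ♝ ♟ · ·│6
5│· · · · · · · ·│5
4│· · · ♟ ♙ · · ·│4
3│♘ · · ♗ · · · ·│3
2│♙ ♙ ♙ ♙ · ♙ ♙ ♙│2
1│♖ · ♗ ♕ · ♖ ♔ ·│1
  ─────────────────
  a b c d e f g h



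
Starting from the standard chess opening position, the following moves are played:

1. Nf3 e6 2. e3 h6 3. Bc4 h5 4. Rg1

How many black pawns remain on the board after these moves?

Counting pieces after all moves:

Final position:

  a b c d e f g h
  ─────────────────
8│♜ ♞ ♝ ♛ ♚ ♝ ♞ ♜│8
7│♟ ♟ ♟ ♟ · ♟ ♟ ·│7
6│· · · · ♟ · · ·│6
5│· · · · · · · ♟│5
4│· · ♗ · · · · ·│4
3│· · · · ♙ ♘ · ·│3
2│♙ ♙ ♙ ♙ · ♙ ♙ ♙│2
1│♖ ♘ ♗ ♕ ♔ · ♖ ·│1
  ─────────────────
  a b c d e f g h


8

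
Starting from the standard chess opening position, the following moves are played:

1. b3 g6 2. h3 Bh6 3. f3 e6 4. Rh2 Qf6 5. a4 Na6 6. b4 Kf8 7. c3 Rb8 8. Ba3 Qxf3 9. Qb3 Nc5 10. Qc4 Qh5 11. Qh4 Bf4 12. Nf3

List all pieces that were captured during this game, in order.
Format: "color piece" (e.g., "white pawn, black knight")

Tracking captures:
  Qxf3: captured white pawn

white pawn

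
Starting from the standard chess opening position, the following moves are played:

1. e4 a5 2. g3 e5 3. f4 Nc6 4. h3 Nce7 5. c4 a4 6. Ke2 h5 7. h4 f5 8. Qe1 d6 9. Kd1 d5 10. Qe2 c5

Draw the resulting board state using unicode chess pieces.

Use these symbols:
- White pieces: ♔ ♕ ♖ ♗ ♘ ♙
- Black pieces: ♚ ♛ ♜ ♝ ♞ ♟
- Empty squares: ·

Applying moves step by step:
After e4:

♜ ♞ ♝ ♛ ♚ ♝ ♞ ♜
♟ ♟ ♟ ♟ ♟ ♟ ♟ ♟
· · · · · · · ·
· · · · · · · ·
· · · · ♙ · · ·
· · · · · · · ·
♙ ♙ ♙ ♙ · ♙ ♙ ♙
♖ ♘ ♗ ♕ ♔ ♗ ♘ ♖


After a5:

♜ ♞ ♝ ♛ ♚ ♝ ♞ ♜
· ♟ ♟ ♟ ♟ ♟ ♟ ♟
· · · · · · · ·
♟ · · · · · · ·
· · · · ♙ · · ·
· · · · · · · ·
♙ ♙ ♙ ♙ · ♙ ♙ ♙
♖ ♘ ♗ ♕ ♔ ♗ ♘ ♖


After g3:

♜ ♞ ♝ ♛ ♚ ♝ ♞ ♜
· ♟ ♟ ♟ ♟ ♟ ♟ ♟
· · · · · · · ·
♟ · · · · · · ·
· · · · ♙ · · ·
· · · · · · ♙ ·
♙ ♙ ♙ ♙ · ♙ · ♙
♖ ♘ ♗ ♕ ♔ ♗ ♘ ♖


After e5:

♜ ♞ ♝ ♛ ♚ ♝ ♞ ♜
· ♟ ♟ ♟ · ♟ ♟ ♟
· · · · · · · ·
♟ · · · ♟ · · ·
· · · · ♙ · · ·
· · · · · · ♙ ·
♙ ♙ ♙ ♙ · ♙ · ♙
♖ ♘ ♗ ♕ ♔ ♗ ♘ ♖


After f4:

♜ ♞ ♝ ♛ ♚ ♝ ♞ ♜
· ♟ ♟ ♟ · ♟ ♟ ♟
· · · · · · · ·
♟ · · · ♟ · · ·
· · · · ♙ ♙ · ·
· · · · · · ♙ ·
♙ ♙ ♙ ♙ · · · ♙
♖ ♘ ♗ ♕ ♔ ♗ ♘ ♖


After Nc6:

♜ · ♝ ♛ ♚ ♝ ♞ ♜
· ♟ ♟ ♟ · ♟ ♟ ♟
· · ♞ · · · · ·
♟ · · · ♟ · · ·
· · · · ♙ ♙ · ·
· · · · · · ♙ ·
♙ ♙ ♙ ♙ · · · ♙
♖ ♘ ♗ ♕ ♔ ♗ ♘ ♖


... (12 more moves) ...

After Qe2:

♜ · ♝ ♛ ♚ ♝ ♞ ♜
· ♟ ♟ · ♞ · ♟ ·
· · · · · · · ·
· · · ♟ ♟ ♟ · ♟
♟ · ♙ · ♙ ♙ · ♙
· · · · · · ♙ ·
♙ ♙ · ♙ ♕ · · ·
♖ ♘ ♗ ♔ · ♗ ♘ ♖


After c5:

♜ · ♝ ♛ ♚ ♝ ♞ ♜
· ♟ · · ♞ · ♟ ·
· · · · · · · ·
· · ♟ ♟ ♟ ♟ · ♟
♟ · ♙ · ♙ ♙ · ♙
· · · · · · ♙ ·
♙ ♙ · ♙ ♕ · · ·
♖ ♘ ♗ ♔ · ♗ ♘ ♖



  a b c d e f g h
  ─────────────────
8│♜ · ♝ ♛ ♚ ♝ ♞ ♜│8
7│· ♟ · · ♞ · ♟ ·│7
6│· · · · · · · ·│6
5│· · ♟ ♟ ♟ ♟ · ♟│5
4│♟ · ♙ · ♙ ♙ · ♙│4
3│· · · · · · ♙ ·│3
2│♙ ♙ · ♙ ♕ · · ·│2
1│♖ ♘ ♗ ♔ · ♗ ♘ ♖│1
  ─────────────────
  a b c d e f g h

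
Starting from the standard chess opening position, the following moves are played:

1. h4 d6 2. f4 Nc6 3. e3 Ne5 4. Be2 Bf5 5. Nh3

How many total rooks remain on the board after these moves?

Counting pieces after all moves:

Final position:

  a b c d e f g h
  ─────────────────
8│♜ · · ♛ ♚ ♝ ♞ ♜│8
7│♟ ♟ ♟ · ♟ ♟ ♟ ♟│7
6│· · · ♟ · · · ·│6
5│· · · · ♞ ♝ · ·│5
4│· · · · · ♙ · ♙│4
3│· · · · ♙ · · ♘│3
2│♙ ♙ ♙ ♙ ♗ · ♙ ·│2
1│♖ ♘ ♗ ♕ ♔ · · ♖│1
  ─────────────────
  a b c d e f g h


4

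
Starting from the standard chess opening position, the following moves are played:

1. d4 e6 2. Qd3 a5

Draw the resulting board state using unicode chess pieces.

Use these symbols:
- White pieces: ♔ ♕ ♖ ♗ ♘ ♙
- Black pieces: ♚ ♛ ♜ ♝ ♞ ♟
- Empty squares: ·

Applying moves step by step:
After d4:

♜ ♞ ♝ ♛ ♚ ♝ ♞ ♜
♟ ♟ ♟ ♟ ♟ ♟ ♟ ♟
· · · · · · · ·
· · · · · · · ·
· · · ♙ · · · ·
· · · · · · · ·
♙ ♙ ♙ · ♙ ♙ ♙ ♙
♖ ♘ ♗ ♕ ♔ ♗ ♘ ♖


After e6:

♜ ♞ ♝ ♛ ♚ ♝ ♞ ♜
♟ ♟ ♟ ♟ · ♟ ♟ ♟
· · · · ♟ · · ·
· · · · · · · ·
· · · ♙ · · · ·
· · · · · · · ·
♙ ♙ ♙ · ♙ ♙ ♙ ♙
♖ ♘ ♗ ♕ ♔ ♗ ♘ ♖


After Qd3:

♜ ♞ ♝ ♛ ♚ ♝ ♞ ♜
♟ ♟ ♟ ♟ · ♟ ♟ ♟
· · · · ♟ · · ·
· · · · · · · ·
· · · ♙ · · · ·
· · · ♕ · · · ·
♙ ♙ ♙ · ♙ ♙ ♙ ♙
♖ ♘ ♗ · ♔ ♗ ♘ ♖


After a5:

♜ ♞ ♝ ♛ ♚ ♝ ♞ ♜
· ♟ ♟ ♟ · ♟ ♟ ♟
· · · · ♟ · · ·
♟ · · · · · · ·
· · · ♙ · · · ·
· · · ♕ · · · ·
♙ ♙ ♙ · ♙ ♙ ♙ ♙
♖ ♘ ♗ · ♔ ♗ ♘ ♖



  a b c d e f g h
  ─────────────────
8│♜ ♞ ♝ ♛ ♚ ♝ ♞ ♜│8
7│· ♟ ♟ ♟ · ♟ ♟ ♟│7
6│· · · · ♟ · · ·│6
5│♟ · · · · · · ·│5
4│· · · ♙ · · · ·│4
3│· · · ♕ · · · ·│3
2│♙ ♙ ♙ · ♙ ♙ ♙ ♙│2
1│♖ ♘ ♗ · ♔ ♗ ♘ ♖│1
  ─────────────────
  a b c d e f g h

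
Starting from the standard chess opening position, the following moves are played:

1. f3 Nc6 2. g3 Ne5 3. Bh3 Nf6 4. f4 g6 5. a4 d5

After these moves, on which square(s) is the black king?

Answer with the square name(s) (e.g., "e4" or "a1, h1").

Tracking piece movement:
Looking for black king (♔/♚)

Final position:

  a b c d e f g h
  ─────────────────
8│♜ · ♝ ♛ ♚ ♝ · ♜│8
7│♟ ♟ ♟ · ♟ ♟ · ♟│7
6│· · · · · ♞ ♟ ·│6
5│· · · ♟ ♞ · · ·│5
4│♙ · · · · ♙ · ·│4
3│· · · · · · ♙ ♗│3
2│· ♙ ♙ ♙ ♙ · · ♙│2
1│♖ ♘ ♗ ♕ ♔ · ♘ ♖│1
  ─────────────────
  a b c d e f g h


e8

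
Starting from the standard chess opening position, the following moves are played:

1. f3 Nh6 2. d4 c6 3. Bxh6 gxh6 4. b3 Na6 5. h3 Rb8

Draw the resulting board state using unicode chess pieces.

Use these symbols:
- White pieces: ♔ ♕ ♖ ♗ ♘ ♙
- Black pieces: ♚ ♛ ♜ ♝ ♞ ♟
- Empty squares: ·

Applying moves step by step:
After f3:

♜ ♞ ♝ ♛ ♚ ♝ ♞ ♜
♟ ♟ ♟ ♟ ♟ ♟ ♟ ♟
· · · · · · · ·
· · · · · · · ·
· · · · · · · ·
· · · · · ♙ · ·
♙ ♙ ♙ ♙ ♙ · ♙ ♙
♖ ♘ ♗ ♕ ♔ ♗ ♘ ♖


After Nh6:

♜ ♞ ♝ ♛ ♚ ♝ · ♜
♟ ♟ ♟ ♟ ♟ ♟ ♟ ♟
· · · · · · · ♞
· · · · · · · ·
· · · · · · · ·
· · · · · ♙ · ·
♙ ♙ ♙ ♙ ♙ · ♙ ♙
♖ ♘ ♗ ♕ ♔ ♗ ♘ ♖


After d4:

♜ ♞ ♝ ♛ ♚ ♝ · ♜
♟ ♟ ♟ ♟ ♟ ♟ ♟ ♟
· · · · · · · ♞
· · · · · · · ·
· · · ♙ · · · ·
· · · · · ♙ · ·
♙ ♙ ♙ · ♙ · ♙ ♙
♖ ♘ ♗ ♕ ♔ ♗ ♘ ♖


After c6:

♜ ♞ ♝ ♛ ♚ ♝ · ♜
♟ ♟ · ♟ ♟ ♟ ♟ ♟
· · ♟ · · · · ♞
· · · · · · · ·
· · · ♙ · · · ·
· · · · · ♙ · ·
♙ ♙ ♙ · ♙ · ♙ ♙
♖ ♘ ♗ ♕ ♔ ♗ ♘ ♖


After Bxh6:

♜ ♞ ♝ ♛ ♚ ♝ · ♜
♟ ♟ · ♟ ♟ ♟ ♟ ♟
· · ♟ · · · · ♗
· · · · · · · ·
· · · ♙ · · · ·
· · · · · ♙ · ·
♙ ♙ ♙ · ♙ · ♙ ♙
♖ ♘ · ♕ ♔ ♗ ♘ ♖


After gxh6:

♜ ♞ ♝ ♛ ♚ ♝ · ♜
♟ ♟ · ♟ ♟ ♟ · ♟
· · ♟ · · · · ♟
· · · · · · · ·
· · · ♙ · · · ·
· · · · · ♙ · ·
♙ ♙ ♙ · ♙ · ♙ ♙
♖ ♘ · ♕ ♔ ♗ ♘ ♖


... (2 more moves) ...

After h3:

♜ · ♝ ♛ ♚ ♝ · ♜
♟ ♟ · ♟ ♟ ♟ · ♟
♞ · ♟ · · · · ♟
· · · · · · · ·
· · · ♙ · · · ·
· ♙ · · · ♙ · ♙
♙ · ♙ · ♙ · ♙ ·
♖ ♘ · ♕ ♔ ♗ ♘ ♖


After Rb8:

· ♜ ♝ ♛ ♚ ♝ · ♜
♟ ♟ · ♟ ♟ ♟ · ♟
♞ · ♟ · · · · ♟
· · · · · · · ·
· · · ♙ · · · ·
· ♙ · · · ♙ · ♙
♙ · ♙ · ♙ · ♙ ·
♖ ♘ · ♕ ♔ ♗ ♘ ♖



  a b c d e f g h
  ─────────────────
8│· ♜ ♝ ♛ ♚ ♝ · ♜│8
7│♟ ♟ · ♟ ♟ ♟ · ♟│7
6│♞ · ♟ · · · · ♟│6
5│· · · · · · · ·│5
4│· · · ♙ · · · ·│4
3│· ♙ · · · ♙ · ♙│3
2│♙ · ♙ · ♙ · ♙ ·│2
1│♖ ♘ · ♕ ♔ ♗ ♘ ♖│1
  ─────────────────
  a b c d e f g h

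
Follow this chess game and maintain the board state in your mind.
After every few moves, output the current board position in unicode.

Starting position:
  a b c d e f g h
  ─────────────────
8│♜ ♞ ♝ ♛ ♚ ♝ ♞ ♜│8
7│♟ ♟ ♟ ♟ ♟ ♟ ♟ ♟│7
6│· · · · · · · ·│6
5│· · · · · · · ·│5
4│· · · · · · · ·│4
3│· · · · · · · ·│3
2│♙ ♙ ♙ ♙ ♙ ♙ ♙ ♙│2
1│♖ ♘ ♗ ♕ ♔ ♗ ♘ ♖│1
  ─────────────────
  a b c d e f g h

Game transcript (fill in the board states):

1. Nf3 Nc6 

  a b c d e f g h
  ─────────────────
8│♜ · ♝ ♛ ♚ ♝ ♞ ♜│8
7│♟ ♟ ♟ ♟ ♟ ♟ ♟ ♟│7
6│· · ♞ · · · · ·│6
5│· · · · · · · ·│5
4│· · · · · · · ·│4
3│· · · · · ♘ · ·│3
2│♙ ♙ ♙ ♙ ♙ ♙ ♙ ♙│2
1│♖ ♘ ♗ ♕ ♔ ♗ · ♖│1
  ─────────────────
  a b c d e f g h

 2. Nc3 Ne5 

  a b c d e f g h
  ─────────────────
8│♜ · ♝ ♛ ♚ ♝ ♞ ♜│8
7│♟ ♟ ♟ ♟ ♟ ♟ ♟ ♟│7
6│· · · · · · · ·│6
5│· · · · ♞ · · ·│5
4│· · · · · · · ·│4
3│· · ♘ · · ♘ · ·│3
2│♙ ♙ ♙ ♙ ♙ ♙ ♙ ♙│2
1│♖ · ♗ ♕ ♔ ♗ · ♖│1
  ─────────────────
  a b c d e f g h

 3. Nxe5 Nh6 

  a b c d e f g h
  ─────────────────
8│♜ · ♝ ♛ ♚ ♝ · ♜│8
7│♟ ♟ ♟ ♟ ♟ ♟ ♟ ♟│7
6│· · · · · · · ♞│6
5│· · · · ♘ · · ·│5
4│· · · · · · · ·│4
3│· · ♘ · · · · ·│3
2│♙ ♙ ♙ ♙ ♙ ♙ ♙ ♙│2
1│♖ · ♗ ♕ ♔ ♗ · ♖│1
  ─────────────────
  a b c d e f g h

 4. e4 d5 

  a b c d e f g h
  ─────────────────
8│♜ · ♝ ♛ ♚ ♝ · ♜│8
7│♟ ♟ ♟ · ♟ ♟ ♟ ♟│7
6│· · · · · · · ♞│6
5│· · · ♟ ♘ · · ·│5
4│· · · · ♙ · · ·│4
3│· · ♘ · · · · ·│3
2│♙ ♙ ♙ ♙ · ♙ ♙ ♙│2
1│♖ · ♗ ♕ ♔ ♗ · ♖│1
  ─────────────────
  a b c d e f g h

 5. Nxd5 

  a b c d e f g h
  ─────────────────
8│♜ · ♝ ♛ ♚ ♝ · ♜│8
7│♟ ♟ ♟ · ♟ ♟ ♟ ♟│7
6│· · · · · · · ♞│6
5│· · · ♘ ♘ · · ·│5
4│· · · · ♙ · · ·│4
3│· · · · · · · ·│3
2│♙ ♙ ♙ ♙ · ♙ ♙ ♙│2
1│♖ · ♗ ♕ ♔ ♗ · ♖│1
  ─────────────────
  a b c d e f g h


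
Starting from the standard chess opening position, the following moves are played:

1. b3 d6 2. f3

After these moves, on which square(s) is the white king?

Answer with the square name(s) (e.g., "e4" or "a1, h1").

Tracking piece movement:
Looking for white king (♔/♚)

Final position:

  a b c d e f g h
  ─────────────────
8│♜ ♞ ♝ ♛ ♚ ♝ ♞ ♜│8
7│♟ ♟ ♟ · ♟ ♟ ♟ ♟│7
6│· · · ♟ · · · ·│6
5│· · · · · · · ·│5
4│· · · · · · · ·│4
3│· ♙ · · · ♙ · ·│3
2│♙ · ♙ ♙ ♙ · ♙ ♙│2
1│♖ ♘ ♗ ♕ ♔ ♗ ♘ ♖│1
  ─────────────────
  a b c d e f g h


e1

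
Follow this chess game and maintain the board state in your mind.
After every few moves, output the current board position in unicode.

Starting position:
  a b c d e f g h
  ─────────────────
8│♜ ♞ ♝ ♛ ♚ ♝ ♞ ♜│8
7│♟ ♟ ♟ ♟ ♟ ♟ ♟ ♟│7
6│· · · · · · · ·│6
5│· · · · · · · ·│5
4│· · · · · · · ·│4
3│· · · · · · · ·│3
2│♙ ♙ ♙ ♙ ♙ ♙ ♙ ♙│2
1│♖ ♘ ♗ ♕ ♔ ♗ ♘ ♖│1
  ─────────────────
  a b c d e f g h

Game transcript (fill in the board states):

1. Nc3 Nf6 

  a b c d e f g h
  ─────────────────
8│♜ ♞ ♝ ♛ ♚ ♝ · ♜│8
7│♟ ♟ ♟ ♟ ♟ ♟ ♟ ♟│7
6│· · · · · ♞ · ·│6
5│· · · · · · · ·│5
4│· · · · · · · ·│4
3│· · ♘ · · · · ·│3
2│♙ ♙ ♙ ♙ ♙ ♙ ♙ ♙│2
1│♖ · ♗ ♕ ♔ ♗ ♘ ♖│1
  ─────────────────
  a b c d e f g h

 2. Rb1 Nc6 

  a b c d e f g h
  ─────────────────
8│♜ · ♝ ♛ ♚ ♝ · ♜│8
7│♟ ♟ ♟ ♟ ♟ ♟ ♟ ♟│7
6│· · ♞ · · ♞ · ·│6
5│· · · · · · · ·│5
4│· · · · · · · ·│4
3│· · ♘ · · · · ·│3
2│♙ ♙ ♙ ♙ ♙ ♙ ♙ ♙│2
1│· ♖ ♗ ♕ ♔ ♗ ♘ ♖│1
  ─────────────────
  a b c d e f g h

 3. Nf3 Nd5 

  a b c d e f g h
  ─────────────────
8│♜ · ♝ ♛ ♚ ♝ · ♜│8
7│♟ ♟ ♟ ♟ ♟ ♟ ♟ ♟│7
6│· · ♞ · · · · ·│6
5│· · · ♞ · · · ·│5
4│· · · · · · · ·│4
3│· · ♘ · · ♘ · ·│3
2│♙ ♙ ♙ ♙ ♙ ♙ ♙ ♙│2
1│· ♖ ♗ ♕ ♔ ♗ · ♖│1
  ─────────────────
  a b c d e f g h

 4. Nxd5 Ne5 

  a b c d e f g h
  ─────────────────
8│♜ · ♝ ♛ ♚ ♝ · ♜│8
7│♟ ♟ ♟ ♟ ♟ ♟ ♟ ♟│7
6│· · · · · · · ·│6
5│· · · ♘ ♞ · · ·│5
4│· · · · · · · ·│4
3│· · · · · ♘ · ·│3
2│♙ ♙ ♙ ♙ ♙ ♙ ♙ ♙│2
1│· ♖ ♗ ♕ ♔ ♗ · ♖│1
  ─────────────────
  a b c d e f g h



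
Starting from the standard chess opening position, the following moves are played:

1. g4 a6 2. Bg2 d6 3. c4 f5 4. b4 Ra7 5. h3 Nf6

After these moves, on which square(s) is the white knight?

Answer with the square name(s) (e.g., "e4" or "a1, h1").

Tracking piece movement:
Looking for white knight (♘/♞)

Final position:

  a b c d e f g h
  ─────────────────
8│· ♞ ♝ ♛ ♚ ♝ · ♜│8
7│♜ ♟ ♟ · ♟ · ♟ ♟│7
6│♟ · · ♟ · ♞ · ·│6
5│· · · · · ♟ · ·│5
4│· ♙ ♙ · · · ♙ ·│4
3│· · · · · · · ♙│3
2│♙ · · ♙ ♙ ♙ ♗ ·│2
1│♖ ♘ ♗ ♕ ♔ · ♘ ♖│1
  ─────────────────
  a b c d e f g h


b1, g1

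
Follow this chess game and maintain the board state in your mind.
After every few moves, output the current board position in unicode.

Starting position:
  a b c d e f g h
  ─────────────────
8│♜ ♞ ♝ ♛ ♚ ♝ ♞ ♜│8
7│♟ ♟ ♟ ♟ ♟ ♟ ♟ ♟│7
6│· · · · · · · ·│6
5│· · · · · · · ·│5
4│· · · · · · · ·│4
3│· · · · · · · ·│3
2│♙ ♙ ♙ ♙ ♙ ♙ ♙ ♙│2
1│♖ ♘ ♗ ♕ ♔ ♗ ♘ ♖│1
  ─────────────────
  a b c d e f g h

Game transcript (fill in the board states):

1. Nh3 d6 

  a b c d e f g h
  ─────────────────
8│♜ ♞ ♝ ♛ ♚ ♝ ♞ ♜│8
7│♟ ♟ ♟ · ♟ ♟ ♟ ♟│7
6│· · · ♟ · · · ·│6
5│· · · · · · · ·│5
4│· · · · · · · ·│4
3│· · · · · · · ♘│3
2│♙ ♙ ♙ ♙ ♙ ♙ ♙ ♙│2
1│♖ ♘ ♗ ♕ ♔ ♗ · ♖│1
  ─────────────────
  a b c d e f g h

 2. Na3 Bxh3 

  a b c d e f g h
  ─────────────────
8│♜ ♞ · ♛ ♚ ♝ ♞ ♜│8
7│♟ ♟ ♟ · ♟ ♟ ♟ ♟│7
6│· · · ♟ · · · ·│6
5│· · · · · · · ·│5
4│· · · · · · · ·│4
3│♘ · · · · · · ♝│3
2│♙ ♙ ♙ ♙ ♙ ♙ ♙ ♙│2
1│♖ · ♗ ♕ ♔ ♗ · ♖│1
  ─────────────────
  a b c d e f g h

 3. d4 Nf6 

  a b c d e f g h
  ─────────────────
8│♜ ♞ · ♛ ♚ ♝ · ♜│8
7│♟ ♟ ♟ · ♟ ♟ ♟ ♟│7
6│· · · ♟ · ♞ · ·│6
5│· · · · · · · ·│5
4│· · · ♙ · · · ·│4
3│♘ · · · · · · ♝│3
2│♙ ♙ ♙ · ♙ ♙ ♙ ♙│2
1│♖ · ♗ ♕ ♔ ♗ · ♖│1
  ─────────────────
  a b c d e f g h

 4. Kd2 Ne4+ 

  a b c d e f g h
  ─────────────────
8│♜ ♞ · ♛ ♚ ♝ · ♜│8
7│♟ ♟ ♟ · ♟ ♟ ♟ ♟│7
6│· · · ♟ · · · ·│6
5│· · · · · · · ·│5
4│· · · ♙ ♞ · · ·│4
3│♘ · · · · · · ♝│3
2│♙ ♙ ♙ ♔ ♙ ♙ ♙ ♙│2
1│♖ · ♗ ♕ · ♗ · ♖│1
  ─────────────────
  a b c d e f g h



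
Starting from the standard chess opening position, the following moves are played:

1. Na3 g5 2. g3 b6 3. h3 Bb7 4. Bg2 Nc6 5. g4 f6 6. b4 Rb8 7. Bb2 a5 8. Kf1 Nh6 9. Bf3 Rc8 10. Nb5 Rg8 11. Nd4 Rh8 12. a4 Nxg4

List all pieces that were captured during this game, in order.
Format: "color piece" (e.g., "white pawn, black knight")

Tracking captures:
  Nxg4: captured white pawn

white pawn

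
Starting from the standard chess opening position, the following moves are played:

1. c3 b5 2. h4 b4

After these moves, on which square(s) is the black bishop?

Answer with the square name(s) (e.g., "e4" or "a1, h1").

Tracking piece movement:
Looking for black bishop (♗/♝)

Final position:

  a b c d e f g h
  ─────────────────
8│♜ ♞ ♝ ♛ ♚ ♝ ♞ ♜│8
7│♟ · ♟ ♟ ♟ ♟ ♟ ♟│7
6│· · · · · · · ·│6
5│· · · · · · · ·│5
4│· ♟ · · · · · ♙│4
3│· · ♙ · · · · ·│3
2│♙ ♙ · ♙ ♙ ♙ ♙ ·│2
1│♖ ♘ ♗ ♕ ♔ ♗ ♘ ♖│1
  ─────────────────
  a b c d e f g h


c8, f8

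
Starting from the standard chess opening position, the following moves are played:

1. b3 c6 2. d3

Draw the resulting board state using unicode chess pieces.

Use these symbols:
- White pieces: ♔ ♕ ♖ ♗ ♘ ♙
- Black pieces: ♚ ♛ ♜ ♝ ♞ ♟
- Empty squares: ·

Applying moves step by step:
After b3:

♜ ♞ ♝ ♛ ♚ ♝ ♞ ♜
♟ ♟ ♟ ♟ ♟ ♟ ♟ ♟
· · · · · · · ·
· · · · · · · ·
· · · · · · · ·
· ♙ · · · · · ·
♙ · ♙ ♙ ♙ ♙ ♙ ♙
♖ ♘ ♗ ♕ ♔ ♗ ♘ ♖


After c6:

♜ ♞ ♝ ♛ ♚ ♝ ♞ ♜
♟ ♟ · ♟ ♟ ♟ ♟ ♟
· · ♟ · · · · ·
· · · · · · · ·
· · · · · · · ·
· ♙ · · · · · ·
♙ · ♙ ♙ ♙ ♙ ♙ ♙
♖ ♘ ♗ ♕ ♔ ♗ ♘ ♖


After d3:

♜ ♞ ♝ ♛ ♚ ♝ ♞ ♜
♟ ♟ · ♟ ♟ ♟ ♟ ♟
· · ♟ · · · · ·
· · · · · · · ·
· · · · · · · ·
· ♙ · ♙ · · · ·
♙ · ♙ · ♙ ♙ ♙ ♙
♖ ♘ ♗ ♕ ♔ ♗ ♘ ♖



  a b c d e f g h
  ─────────────────
8│♜ ♞ ♝ ♛ ♚ ♝ ♞ ♜│8
7│♟ ♟ · ♟ ♟ ♟ ♟ ♟│7
6│· · ♟ · · · · ·│6
5│· · · · · · · ·│5
4│· · · · · · · ·│4
3│· ♙ · ♙ · · · ·│3
2│♙ · ♙ · ♙ ♙ ♙ ♙│2
1│♖ ♘ ♗ ♕ ♔ ♗ ♘ ♖│1
  ─────────────────
  a b c d e f g h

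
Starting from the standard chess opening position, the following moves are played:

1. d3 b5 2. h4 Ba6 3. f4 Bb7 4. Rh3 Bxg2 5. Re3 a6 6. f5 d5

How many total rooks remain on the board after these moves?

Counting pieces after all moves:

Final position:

  a b c d e f g h
  ─────────────────
8│♜ ♞ · ♛ ♚ ♝ ♞ ♜│8
7│· · ♟ · ♟ ♟ ♟ ♟│7
6│♟ · · · · · · ·│6
5│· ♟ · ♟ · ♙ · ·│5
4│· · · · · · · ♙│4
3│· · · ♙ ♖ · · ·│3
2│♙ ♙ ♙ · ♙ · ♝ ·│2
1│♖ ♘ ♗ ♕ ♔ ♗ ♘ ·│1
  ─────────────────
  a b c d e f g h


4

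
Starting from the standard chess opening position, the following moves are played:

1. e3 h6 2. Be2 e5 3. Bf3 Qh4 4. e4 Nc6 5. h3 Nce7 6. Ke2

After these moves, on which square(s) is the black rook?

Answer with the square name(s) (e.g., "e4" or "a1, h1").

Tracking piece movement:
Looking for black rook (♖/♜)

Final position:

  a b c d e f g h
  ─────────────────
8│♜ · ♝ · ♚ ♝ ♞ ♜│8
7│♟ ♟ ♟ ♟ ♞ ♟ ♟ ·│7
6│· · · · · · · ♟│6
5│· · · · ♟ · · ·│5
4│· · · · ♙ · · ♛│4
3│· · · · · ♗ · ♙│3
2│♙ ♙ ♙ ♙ ♔ ♙ ♙ ·│2
1│♖ ♘ ♗ ♕ · · ♘ ♖│1
  ─────────────────
  a b c d e f g h


a8, h8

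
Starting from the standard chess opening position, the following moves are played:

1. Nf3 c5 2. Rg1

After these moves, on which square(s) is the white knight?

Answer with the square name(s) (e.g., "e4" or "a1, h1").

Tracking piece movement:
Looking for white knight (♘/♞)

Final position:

  a b c d e f g h
  ─────────────────
8│♜ ♞ ♝ ♛ ♚ ♝ ♞ ♜│8
7│♟ ♟ · ♟ ♟ ♟ ♟ ♟│7
6│· · · · · · · ·│6
5│· · ♟ · · · · ·│5
4│· · · · · · · ·│4
3│· · · · · ♘ · ·│3
2│♙ ♙ ♙ ♙ ♙ ♙ ♙ ♙│2
1│♖ ♘ ♗ ♕ ♔ ♗ ♖ ·│1
  ─────────────────
  a b c d e f g h


b1, f3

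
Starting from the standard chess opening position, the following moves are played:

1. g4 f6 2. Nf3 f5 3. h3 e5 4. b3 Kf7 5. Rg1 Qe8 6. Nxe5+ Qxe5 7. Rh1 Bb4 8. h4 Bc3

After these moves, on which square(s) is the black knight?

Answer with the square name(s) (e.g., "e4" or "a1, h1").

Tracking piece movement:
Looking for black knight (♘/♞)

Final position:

  a b c d e f g h
  ─────────────────
8│♜ ♞ ♝ · · · ♞ ♜│8
7│♟ ♟ ♟ ♟ · ♚ ♟ ♟│7
6│· · · · · · · ·│6
5│· · · · ♛ ♟ · ·│5
4│· · · · · · ♙ ♙│4
3│· ♙ ♝ · · · · ·│3
2│♙ · ♙ ♙ ♙ ♙ · ·│2
1│♖ ♘ ♗ ♕ ♔ ♗ · ♖│1
  ─────────────────
  a b c d e f g h


b8, g8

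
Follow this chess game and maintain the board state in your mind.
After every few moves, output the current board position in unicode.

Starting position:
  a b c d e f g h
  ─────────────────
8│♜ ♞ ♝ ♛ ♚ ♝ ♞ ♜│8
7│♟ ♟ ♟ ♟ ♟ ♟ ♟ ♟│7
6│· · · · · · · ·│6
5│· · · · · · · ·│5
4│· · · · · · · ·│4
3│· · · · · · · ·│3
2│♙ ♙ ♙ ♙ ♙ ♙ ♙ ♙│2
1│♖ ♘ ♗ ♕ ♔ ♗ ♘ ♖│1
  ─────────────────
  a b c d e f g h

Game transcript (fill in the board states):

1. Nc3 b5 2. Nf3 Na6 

  a b c d e f g h
  ─────────────────
8│♜ · ♝ ♛ ♚ ♝ ♞ ♜│8
7│♟ · ♟ ♟ ♟ ♟ ♟ ♟│7
6│♞ · · · · · · ·│6
5│· ♟ · · · · · ·│5
4│· · · · · · · ·│4
3│· · ♘ · · ♘ · ·│3
2│♙ ♙ ♙ ♙ ♙ ♙ ♙ ♙│2
1│♖ · ♗ ♕ ♔ ♗ · ♖│1
  ─────────────────
  a b c d e f g h

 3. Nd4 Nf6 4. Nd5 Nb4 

  a b c d e f g h
  ─────────────────
8│♜ · ♝ ♛ ♚ ♝ · ♜│8
7│♟ · ♟ ♟ ♟ ♟ ♟ ♟│7
6│· · · · · ♞ · ·│6
5│· ♟ · ♘ · · · ·│5
4│· ♞ · ♘ · · · ·│4
3│· · · · · · · ·│3
2│♙ ♙ ♙ ♙ ♙ ♙ ♙ ♙│2
1│♖ · ♗ ♕ ♔ ♗ · ♖│1
  ─────────────────
  a b c d e f g h

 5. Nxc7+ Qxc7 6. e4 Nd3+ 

  a b c d e f g h
  ─────────────────
8│♜ · ♝ · ♚ ♝ · ♜│8
7│♟ · ♛ ♟ ♟ ♟ ♟ ♟│7
6│· · · · · ♞ · ·│6
5│· ♟ · · · · · ·│5
4│· · · ♘ ♙ · · ·│4
3│· · · ♞ · · · ·│3
2│♙ ♙ ♙ ♙ · ♙ ♙ ♙│2
1│♖ · ♗ ♕ ♔ ♗ · ♖│1
  ─────────────────
  a b c d e f g h



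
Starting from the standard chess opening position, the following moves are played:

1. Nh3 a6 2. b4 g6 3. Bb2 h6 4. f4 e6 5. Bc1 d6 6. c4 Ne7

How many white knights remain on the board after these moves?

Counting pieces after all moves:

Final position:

  a b c d e f g h
  ─────────────────
8│♜ ♞ ♝ ♛ ♚ ♝ · ♜│8
7│· ♟ ♟ · ♞ ♟ · ·│7
6│♟ · · ♟ ♟ · ♟ ♟│6
5│· · · · · · · ·│5
4│· ♙ ♙ · · ♙ · ·│4
3│· · · · · · · ♘│3
2│♙ · · ♙ ♙ · ♙ ♙│2
1│♖ ♘ ♗ ♕ ♔ ♗ · ♖│1
  ─────────────────
  a b c d e f g h


2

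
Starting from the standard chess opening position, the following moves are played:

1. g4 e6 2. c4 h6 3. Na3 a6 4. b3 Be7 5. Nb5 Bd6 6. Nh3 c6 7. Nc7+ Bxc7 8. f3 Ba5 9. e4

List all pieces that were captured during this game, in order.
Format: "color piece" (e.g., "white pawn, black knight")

Tracking captures:
  Bxc7: captured white knight

white knight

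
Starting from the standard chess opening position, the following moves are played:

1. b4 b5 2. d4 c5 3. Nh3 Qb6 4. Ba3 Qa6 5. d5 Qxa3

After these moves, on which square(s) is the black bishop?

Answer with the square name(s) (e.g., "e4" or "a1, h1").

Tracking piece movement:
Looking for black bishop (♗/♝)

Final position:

  a b c d e f g h
  ─────────────────
8│♜ ♞ ♝ · ♚ ♝ ♞ ♜│8
7│♟ · · ♟ ♟ ♟ ♟ ♟│7
6│· · · · · · · ·│6
5│· ♟ ♟ ♙ · · · ·│5
4│· ♙ · · · · · ·│4
3│♛ · · · · · · ♘│3
2│♙ · ♙ · ♙ ♙ ♙ ♙│2
1│♖ ♘ · ♕ ♔ ♗ · ♖│1
  ─────────────────
  a b c d e f g h


c8, f8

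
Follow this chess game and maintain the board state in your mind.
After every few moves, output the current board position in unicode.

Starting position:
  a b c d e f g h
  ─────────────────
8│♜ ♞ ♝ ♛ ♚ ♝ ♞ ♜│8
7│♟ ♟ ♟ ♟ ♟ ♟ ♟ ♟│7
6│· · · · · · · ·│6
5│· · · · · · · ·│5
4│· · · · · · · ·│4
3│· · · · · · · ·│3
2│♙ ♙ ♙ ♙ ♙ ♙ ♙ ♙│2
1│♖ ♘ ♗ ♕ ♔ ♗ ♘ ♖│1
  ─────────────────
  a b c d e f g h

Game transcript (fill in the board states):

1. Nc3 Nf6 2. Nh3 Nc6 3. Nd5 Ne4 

  a b c d e f g h
  ─────────────────
8│♜ · ♝ ♛ ♚ ♝ · ♜│8
7│♟ ♟ ♟ ♟ ♟ ♟ ♟ ♟│7
6│· · ♞ · · · · ·│6
5│· · · ♘ · · · ·│5
4│· · · · ♞ · · ·│4
3│· · · · · · · ♘│3
2│♙ ♙ ♙ ♙ ♙ ♙ ♙ ♙│2
1│♖ · ♗ ♕ ♔ ♗ · ♖│1
  ─────────────────
  a b c d e f g h

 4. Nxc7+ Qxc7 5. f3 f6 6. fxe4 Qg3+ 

  a b c d e f g h
  ─────────────────
8│♜ · ♝ · ♚ ♝ · ♜│8
7│♟ ♟ · ♟ ♟ · ♟ ♟│7
6│· · ♞ · · ♟ · ·│6
5│· · · · · · · ·│5
4│· · · · ♙ · · ·│4
3│· · · · · · ♛ ♘│3
2│♙ ♙ ♙ ♙ ♙ · ♙ ♙│2
1│♖ · ♗ ♕ ♔ ♗ · ♖│1
  ─────────────────
  a b c d e f g h

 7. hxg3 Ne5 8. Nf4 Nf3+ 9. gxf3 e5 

  a b c d e f g h
  ─────────────────
8│♜ · ♝ · ♚ ♝ · ♜│8
7│♟ ♟ · ♟ · · ♟ ♟│7
6│· · · · · ♟ · ·│6
5│· · · · ♟ · · ·│5
4│· · · · ♙ ♘ · ·│4
3│· · · · · ♙ ♙ ·│3
2│♙ ♙ ♙ ♙ ♙ · · ·│2
1│♖ · ♗ ♕ ♔ ♗ · ♖│1
  ─────────────────
  a b c d e f g h

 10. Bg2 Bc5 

  a b c d e f g h
  ─────────────────
8│♜ · ♝ · ♚ · · ♜│8
7│♟ ♟ · ♟ · · ♟ ♟│7
6│· · · · · ♟ · ·│6
5│· · ♝ · ♟ · · ·│5
4│· · · · ♙ ♘ · ·│4
3│· · · · · ♙ ♙ ·│3
2│♙ ♙ ♙ ♙ ♙ · ♗ ·│2
1│♖ · ♗ ♕ ♔ · · ♖│1
  ─────────────────
  a b c d e f g h


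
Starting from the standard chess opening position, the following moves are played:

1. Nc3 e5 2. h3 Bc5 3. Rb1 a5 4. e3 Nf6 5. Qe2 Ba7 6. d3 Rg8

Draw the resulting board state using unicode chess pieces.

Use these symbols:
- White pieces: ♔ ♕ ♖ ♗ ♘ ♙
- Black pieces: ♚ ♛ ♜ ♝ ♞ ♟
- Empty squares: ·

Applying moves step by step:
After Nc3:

♜ ♞ ♝ ♛ ♚ ♝ ♞ ♜
♟ ♟ ♟ ♟ ♟ ♟ ♟ ♟
· · · · · · · ·
· · · · · · · ·
· · · · · · · ·
· · ♘ · · · · ·
♙ ♙ ♙ ♙ ♙ ♙ ♙ ♙
♖ · ♗ ♕ ♔ ♗ ♘ ♖


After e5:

♜ ♞ ♝ ♛ ♚ ♝ ♞ ♜
♟ ♟ ♟ ♟ · ♟ ♟ ♟
· · · · · · · ·
· · · · ♟ · · ·
· · · · · · · ·
· · ♘ · · · · ·
♙ ♙ ♙ ♙ ♙ ♙ ♙ ♙
♖ · ♗ ♕ ♔ ♗ ♘ ♖


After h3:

♜ ♞ ♝ ♛ ♚ ♝ ♞ ♜
♟ ♟ ♟ ♟ · ♟ ♟ ♟
· · · · · · · ·
· · · · ♟ · · ·
· · · · · · · ·
· · ♘ · · · · ♙
♙ ♙ ♙ ♙ ♙ ♙ ♙ ·
♖ · ♗ ♕ ♔ ♗ ♘ ♖


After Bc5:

♜ ♞ ♝ ♛ ♚ · ♞ ♜
♟ ♟ ♟ ♟ · ♟ ♟ ♟
· · · · · · · ·
· · ♝ · ♟ · · ·
· · · · · · · ·
· · ♘ · · · · ♙
♙ ♙ ♙ ♙ ♙ ♙ ♙ ·
♖ · ♗ ♕ ♔ ♗ ♘ ♖


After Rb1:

♜ ♞ ♝ ♛ ♚ · ♞ ♜
♟ ♟ ♟ ♟ · ♟ ♟ ♟
· · · · · · · ·
· · ♝ · ♟ · · ·
· · · · · · · ·
· · ♘ · · · · ♙
♙ ♙ ♙ ♙ ♙ ♙ ♙ ·
· ♖ ♗ ♕ ♔ ♗ ♘ ♖


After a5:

♜ ♞ ♝ ♛ ♚ · ♞ ♜
· ♟ ♟ ♟ · ♟ ♟ ♟
· · · · · · · ·
♟ · ♝ · ♟ · · ·
· · · · · · · ·
· · ♘ · · · · ♙
♙ ♙ ♙ ♙ ♙ ♙ ♙ ·
· ♖ ♗ ♕ ♔ ♗ ♘ ♖


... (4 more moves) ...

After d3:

♜ ♞ ♝ ♛ ♚ · · ♜
♝ ♟ ♟ ♟ · ♟ ♟ ♟
· · · · · ♞ · ·
♟ · · · ♟ · · ·
· · · · · · · ·
· · ♘ ♙ ♙ · · ♙
♙ ♙ ♙ · ♕ ♙ ♙ ·
· ♖ ♗ · ♔ ♗ ♘ ♖


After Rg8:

♜ ♞ ♝ ♛ ♚ · ♜ ·
♝ ♟ ♟ ♟ · ♟ ♟ ♟
· · · · · ♞ · ·
♟ · · · ♟ · · ·
· · · · · · · ·
· · ♘ ♙ ♙ · · ♙
♙ ♙ ♙ · ♕ ♙ ♙ ·
· ♖ ♗ · ♔ ♗ ♘ ♖



  a b c d e f g h
  ─────────────────
8│♜ ♞ ♝ ♛ ♚ · ♜ ·│8
7│♝ ♟ ♟ ♟ · ♟ ♟ ♟│7
6│· · · · · ♞ · ·│6
5│♟ · · · ♟ · · ·│5
4│· · · · · · · ·│4
3│· · ♘ ♙ ♙ · · ♙│3
2│♙ ♙ ♙ · ♕ ♙ ♙ ·│2
1│· ♖ ♗ · ♔ ♗ ♘ ♖│1
  ─────────────────
  a b c d e f g h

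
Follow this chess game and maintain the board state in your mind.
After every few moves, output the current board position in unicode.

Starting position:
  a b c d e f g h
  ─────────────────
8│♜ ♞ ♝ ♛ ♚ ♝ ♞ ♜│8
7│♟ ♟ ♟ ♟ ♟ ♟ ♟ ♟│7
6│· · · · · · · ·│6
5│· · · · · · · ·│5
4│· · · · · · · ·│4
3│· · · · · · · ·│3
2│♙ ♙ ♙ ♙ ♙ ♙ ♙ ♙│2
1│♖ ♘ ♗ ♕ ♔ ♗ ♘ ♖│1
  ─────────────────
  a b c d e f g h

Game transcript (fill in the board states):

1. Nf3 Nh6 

  a b c d e f g h
  ─────────────────
8│♜ ♞ ♝ ♛ ♚ ♝ · ♜│8
7│♟ ♟ ♟ ♟ ♟ ♟ ♟ ♟│7
6│· · · · · · · ♞│6
5│· · · · · · · ·│5
4│· · · · · · · ·│4
3│· · · · · ♘ · ·│3
2│♙ ♙ ♙ ♙ ♙ ♙ ♙ ♙│2
1│♖ ♘ ♗ ♕ ♔ ♗ · ♖│1
  ─────────────────
  a b c d e f g h

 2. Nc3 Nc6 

  a b c d e f g h
  ─────────────────
8│♜ · ♝ ♛ ♚ ♝ · ♜│8
7│♟ ♟ ♟ ♟ ♟ ♟ ♟ ♟│7
6│· · ♞ · · · · ♞│6
5│· · · · · · · ·│5
4│· · · · · · · ·│4
3│· · ♘ · · ♘ · ·│3
2│♙ ♙ ♙ ♙ ♙ ♙ ♙ ♙│2
1│♖ · ♗ ♕ ♔ ♗ · ♖│1
  ─────────────────
  a b c d e f g h

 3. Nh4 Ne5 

  a b c d e f g h
  ─────────────────
8│♜ · ♝ ♛ ♚ ♝ · ♜│8
7│♟ ♟ ♟ ♟ ♟ ♟ ♟ ♟│7
6│· · · · · · · ♞│6
5│· · · · ♞ · · ·│5
4│· · · · · · · ♘│4
3│· · ♘ · · · · ·│3
2│♙ ♙ ♙ ♙ ♙ ♙ ♙ ♙│2
1│♖ · ♗ ♕ ♔ ♗ · ♖│1
  ─────────────────
  a b c d e f g h

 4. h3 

  a b c d e f g h
  ─────────────────
8│♜ · ♝ ♛ ♚ ♝ · ♜│8
7│♟ ♟ ♟ ♟ ♟ ♟ ♟ ♟│7
6│· · · · · · · ♞│6
5│· · · · ♞ · · ·│5
4│· · · · · · · ♘│4
3│· · ♘ · · · · ♙│3
2│♙ ♙ ♙ ♙ ♙ ♙ ♙ ·│2
1│♖ · ♗ ♕ ♔ ♗ · ♖│1
  ─────────────────
  a b c d e f g h


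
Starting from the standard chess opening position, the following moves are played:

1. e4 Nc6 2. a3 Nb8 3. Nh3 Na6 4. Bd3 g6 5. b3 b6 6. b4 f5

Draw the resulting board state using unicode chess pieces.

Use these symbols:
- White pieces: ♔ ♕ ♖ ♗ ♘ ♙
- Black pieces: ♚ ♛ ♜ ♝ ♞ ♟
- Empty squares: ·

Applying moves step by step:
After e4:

♜ ♞ ♝ ♛ ♚ ♝ ♞ ♜
♟ ♟ ♟ ♟ ♟ ♟ ♟ ♟
· · · · · · · ·
· · · · · · · ·
· · · · ♙ · · ·
· · · · · · · ·
♙ ♙ ♙ ♙ · ♙ ♙ ♙
♖ ♘ ♗ ♕ ♔ ♗ ♘ ♖


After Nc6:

♜ · ♝ ♛ ♚ ♝ ♞ ♜
♟ ♟ ♟ ♟ ♟ ♟ ♟ ♟
· · ♞ · · · · ·
· · · · · · · ·
· · · · ♙ · · ·
· · · · · · · ·
♙ ♙ ♙ ♙ · ♙ ♙ ♙
♖ ♘ ♗ ♕ ♔ ♗ ♘ ♖


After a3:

♜ · ♝ ♛ ♚ ♝ ♞ ♜
♟ ♟ ♟ ♟ ♟ ♟ ♟ ♟
· · ♞ · · · · ·
· · · · · · · ·
· · · · ♙ · · ·
♙ · · · · · · ·
· ♙ ♙ ♙ · ♙ ♙ ♙
♖ ♘ ♗ ♕ ♔ ♗ ♘ ♖


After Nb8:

♜ ♞ ♝ ♛ ♚ ♝ ♞ ♜
♟ ♟ ♟ ♟ ♟ ♟ ♟ ♟
· · · · · · · ·
· · · · · · · ·
· · · · ♙ · · ·
♙ · · · · · · ·
· ♙ ♙ ♙ · ♙ ♙ ♙
♖ ♘ ♗ ♕ ♔ ♗ ♘ ♖


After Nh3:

♜ ♞ ♝ ♛ ♚ ♝ ♞ ♜
♟ ♟ ♟ ♟ ♟ ♟ ♟ ♟
· · · · · · · ·
· · · · · · · ·
· · · · ♙ · · ·
♙ · · · · · · ♘
· ♙ ♙ ♙ · ♙ ♙ ♙
♖ ♘ ♗ ♕ ♔ ♗ · ♖


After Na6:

♜ · ♝ ♛ ♚ ♝ ♞ ♜
♟ ♟ ♟ ♟ ♟ ♟ ♟ ♟
♞ · · · · · · ·
· · · · · · · ·
· · · · ♙ · · ·
♙ · · · · · · ♘
· ♙ ♙ ♙ · ♙ ♙ ♙
♖ ♘ ♗ ♕ ♔ ♗ · ♖


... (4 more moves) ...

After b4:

♜ · ♝ ♛ ♚ ♝ ♞ ♜
♟ · ♟ ♟ ♟ ♟ · ♟
♞ ♟ · · · · ♟ ·
· · · · · · · ·
· ♙ · · ♙ · · ·
♙ · · ♗ · · · ♘
· · ♙ ♙ · ♙ ♙ ♙
♖ ♘ ♗ ♕ ♔ · · ♖


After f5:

♜ · ♝ ♛ ♚ ♝ ♞ ♜
♟ · ♟ ♟ ♟ · · ♟
♞ ♟ · · · · ♟ ·
· · · · · ♟ · ·
· ♙ · · ♙ · · ·
♙ · · ♗ · · · ♘
· · ♙ ♙ · ♙ ♙ ♙
♖ ♘ ♗ ♕ ♔ · · ♖



  a b c d e f g h
  ─────────────────
8│♜ · ♝ ♛ ♚ ♝ ♞ ♜│8
7│♟ · ♟ ♟ ♟ · · ♟│7
6│♞ ♟ · · · · ♟ ·│6
5│· · · · · ♟ · ·│5
4│· ♙ · · ♙ · · ·│4
3│♙ · · ♗ · · · ♘│3
2│· · ♙ ♙ · ♙ ♙ ♙│2
1│♖ ♘ ♗ ♕ ♔ · · ♖│1
  ─────────────────
  a b c d e f g h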